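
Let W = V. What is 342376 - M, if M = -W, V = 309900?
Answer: 652276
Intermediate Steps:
W = 309900
M = -309900 (M = -1*309900 = -309900)
342376 - M = 342376 - 1*(-309900) = 342376 + 309900 = 652276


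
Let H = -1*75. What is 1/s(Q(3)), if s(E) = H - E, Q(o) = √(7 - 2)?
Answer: -15/1124 + √5/5620 ≈ -0.012947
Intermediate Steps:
Q(o) = √5
H = -75
s(E) = -75 - E
1/s(Q(3)) = 1/(-75 - √5)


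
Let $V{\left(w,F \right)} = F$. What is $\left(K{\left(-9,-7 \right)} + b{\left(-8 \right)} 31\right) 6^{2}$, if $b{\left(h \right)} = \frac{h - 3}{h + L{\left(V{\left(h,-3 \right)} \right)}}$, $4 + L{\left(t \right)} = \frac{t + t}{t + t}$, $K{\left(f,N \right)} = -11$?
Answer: $720$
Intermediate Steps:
$L{\left(t \right)} = -3$ ($L{\left(t \right)} = -4 + \frac{t + t}{t + t} = -4 + \frac{2 t}{2 t} = -4 + 2 t \frac{1}{2 t} = -4 + 1 = -3$)
$b{\left(h \right)} = 1$ ($b{\left(h \right)} = \frac{h - 3}{h - 3} = \frac{-3 + h}{-3 + h} = 1$)
$\left(K{\left(-9,-7 \right)} + b{\left(-8 \right)} 31\right) 6^{2} = \left(-11 + 1 \cdot 31\right) 6^{2} = \left(-11 + 31\right) 36 = 20 \cdot 36 = 720$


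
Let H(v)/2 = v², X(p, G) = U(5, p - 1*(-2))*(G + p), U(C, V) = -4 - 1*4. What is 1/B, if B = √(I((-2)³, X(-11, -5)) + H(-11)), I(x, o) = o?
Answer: √370/370 ≈ 0.051988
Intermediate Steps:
U(C, V) = -8 (U(C, V) = -4 - 4 = -8)
X(p, G) = -8*G - 8*p (X(p, G) = -8*(G + p) = -8*G - 8*p)
H(v) = 2*v²
B = √370 (B = √((-8*(-5) - 8*(-11)) + 2*(-11)²) = √((40 + 88) + 2*121) = √(128 + 242) = √370 ≈ 19.235)
1/B = 1/(√370) = √370/370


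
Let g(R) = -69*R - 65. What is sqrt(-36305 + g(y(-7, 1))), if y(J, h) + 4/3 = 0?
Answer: I*sqrt(36278) ≈ 190.47*I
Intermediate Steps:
y(J, h) = -4/3 (y(J, h) = -4/3 + 0 = -4/3)
g(R) = -65 - 69*R
sqrt(-36305 + g(y(-7, 1))) = sqrt(-36305 + (-65 - 69*(-4/3))) = sqrt(-36305 + (-65 + 92)) = sqrt(-36305 + 27) = sqrt(-36278) = I*sqrt(36278)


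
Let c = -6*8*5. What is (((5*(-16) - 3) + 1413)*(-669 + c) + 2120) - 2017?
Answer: -1208867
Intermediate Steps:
c = -240 (c = -48*5 = -240)
(((5*(-16) - 3) + 1413)*(-669 + c) + 2120) - 2017 = (((5*(-16) - 3) + 1413)*(-669 - 240) + 2120) - 2017 = (((-80 - 3) + 1413)*(-909) + 2120) - 2017 = ((-83 + 1413)*(-909) + 2120) - 2017 = (1330*(-909) + 2120) - 2017 = (-1208970 + 2120) - 2017 = -1206850 - 2017 = -1208867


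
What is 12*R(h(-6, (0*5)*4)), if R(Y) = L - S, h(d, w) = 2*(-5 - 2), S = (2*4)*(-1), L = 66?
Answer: 888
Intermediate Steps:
S = -8 (S = 8*(-1) = -8)
h(d, w) = -14 (h(d, w) = 2*(-7) = -14)
R(Y) = 74 (R(Y) = 66 - 1*(-8) = 66 + 8 = 74)
12*R(h(-6, (0*5)*4)) = 12*74 = 888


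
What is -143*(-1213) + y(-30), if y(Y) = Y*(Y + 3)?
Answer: 174269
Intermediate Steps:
y(Y) = Y*(3 + Y)
-143*(-1213) + y(-30) = -143*(-1213) - 30*(3 - 30) = 173459 - 30*(-27) = 173459 + 810 = 174269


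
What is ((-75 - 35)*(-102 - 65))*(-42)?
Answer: -771540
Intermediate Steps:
((-75 - 35)*(-102 - 65))*(-42) = -110*(-167)*(-42) = 18370*(-42) = -771540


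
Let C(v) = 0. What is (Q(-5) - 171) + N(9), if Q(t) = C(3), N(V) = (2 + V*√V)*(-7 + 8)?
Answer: -142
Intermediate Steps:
N(V) = 2 + V^(3/2) (N(V) = (2 + V^(3/2))*1 = 2 + V^(3/2))
Q(t) = 0
(Q(-5) - 171) + N(9) = (0 - 171) + (2 + 9^(3/2)) = -171 + (2 + 27) = -171 + 29 = -142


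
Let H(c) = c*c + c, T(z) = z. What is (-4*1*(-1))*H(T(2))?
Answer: 24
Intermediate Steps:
H(c) = c + c² (H(c) = c² + c = c + c²)
(-4*1*(-1))*H(T(2)) = (-4*1*(-1))*(2*(1 + 2)) = (-4*(-1))*(2*3) = 4*6 = 24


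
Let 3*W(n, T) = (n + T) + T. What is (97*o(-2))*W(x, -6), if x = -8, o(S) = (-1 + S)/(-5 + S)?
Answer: -1940/7 ≈ -277.14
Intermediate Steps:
o(S) = (-1 + S)/(-5 + S)
W(n, T) = n/3 + 2*T/3 (W(n, T) = ((n + T) + T)/3 = ((T + n) + T)/3 = (n + 2*T)/3 = n/3 + 2*T/3)
(97*o(-2))*W(x, -6) = (97*((-1 - 2)/(-5 - 2)))*((⅓)*(-8) + (⅔)*(-6)) = (97*(-3/(-7)))*(-8/3 - 4) = (97*(-⅐*(-3)))*(-20/3) = (97*(3/7))*(-20/3) = (291/7)*(-20/3) = -1940/7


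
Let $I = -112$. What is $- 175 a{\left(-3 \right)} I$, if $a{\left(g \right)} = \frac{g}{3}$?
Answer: $-19600$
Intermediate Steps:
$a{\left(g \right)} = \frac{g}{3}$ ($a{\left(g \right)} = g \frac{1}{3} = \frac{g}{3}$)
$- 175 a{\left(-3 \right)} I = - 175 \cdot \frac{1}{3} \left(-3\right) \left(-112\right) = \left(-175\right) \left(-1\right) \left(-112\right) = 175 \left(-112\right) = -19600$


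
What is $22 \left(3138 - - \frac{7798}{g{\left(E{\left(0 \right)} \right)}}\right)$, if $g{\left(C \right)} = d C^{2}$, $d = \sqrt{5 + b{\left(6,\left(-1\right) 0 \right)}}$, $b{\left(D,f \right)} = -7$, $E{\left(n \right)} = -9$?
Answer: $69036 - \frac{85778 i \sqrt{2}}{81} \approx 69036.0 - 1497.6 i$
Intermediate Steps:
$d = i \sqrt{2}$ ($d = \sqrt{5 - 7} = \sqrt{-2} = i \sqrt{2} \approx 1.4142 i$)
$g{\left(C \right)} = i \sqrt{2} C^{2}$
$22 \left(3138 - - \frac{7798}{g{\left(E{\left(0 \right)} \right)}}\right) = 22 \left(3138 - - \frac{7798}{i \sqrt{2} \left(-9\right)^{2}}\right) = 22 \left(3138 - - \frac{7798}{i \sqrt{2} \cdot 81}\right) = 22 \left(3138 - - \frac{7798}{81 i \sqrt{2}}\right) = 22 \left(3138 - - 7798 \left(- \frac{i \sqrt{2}}{162}\right)\right) = 22 \left(3138 - \frac{3899 i \sqrt{2}}{81}\right) = 69036 - \frac{85778 i \sqrt{2}}{81}$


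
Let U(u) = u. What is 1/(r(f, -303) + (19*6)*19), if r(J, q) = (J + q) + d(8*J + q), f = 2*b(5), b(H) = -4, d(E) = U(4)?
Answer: 1/1859 ≈ 0.00053792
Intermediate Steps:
d(E) = 4
f = -8 (f = 2*(-4) = -8)
r(J, q) = 4 + J + q (r(J, q) = (J + q) + 4 = 4 + J + q)
1/(r(f, -303) + (19*6)*19) = 1/((4 - 8 - 303) + (19*6)*19) = 1/(-307 + 114*19) = 1/(-307 + 2166) = 1/1859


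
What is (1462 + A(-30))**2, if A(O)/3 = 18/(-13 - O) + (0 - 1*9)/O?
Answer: 62117088289/28900 ≈ 2.1494e+6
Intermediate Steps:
A(O) = -27/O + 54/(-13 - O) (A(O) = 3*(18/(-13 - O) + (0 - 1*9)/O) = 3*(18/(-13 - O) + (0 - 9)/O) = 3*(18/(-13 - O) - 9/O) = 3*(-9/O + 18/(-13 - O)) = -27/O + 54/(-13 - O))
(1462 + A(-30))**2 = (1462 + 27*(-13 - 3*(-30))/(-30*(13 - 30)))**2 = (1462 + 27*(-1/30)*(-13 + 90)/(-17))**2 = (1462 + 27*(-1/30)*(-1/17)*77)**2 = (1462 + 693/170)**2 = (249233/170)**2 = 62117088289/28900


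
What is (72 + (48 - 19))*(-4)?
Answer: -404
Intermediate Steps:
(72 + (48 - 19))*(-4) = (72 + 29)*(-4) = 101*(-4) = -404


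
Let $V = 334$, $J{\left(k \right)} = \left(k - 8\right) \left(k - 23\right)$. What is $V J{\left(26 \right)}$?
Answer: $18036$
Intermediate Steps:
$J{\left(k \right)} = \left(-23 + k\right) \left(-8 + k\right)$ ($J{\left(k \right)} = \left(-8 + k\right) \left(-23 + k\right) = \left(-23 + k\right) \left(-8 + k\right)$)
$V J{\left(26 \right)} = 334 \left(184 + 26^{2} - 806\right) = 334 \left(184 + 676 - 806\right) = 334 \cdot 54 = 18036$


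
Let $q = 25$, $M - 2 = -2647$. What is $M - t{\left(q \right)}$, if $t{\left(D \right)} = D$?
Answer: $-2670$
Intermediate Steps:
$M = -2645$ ($M = 2 - 2647 = -2645$)
$M - t{\left(q \right)} = -2645 - 25 = -2670$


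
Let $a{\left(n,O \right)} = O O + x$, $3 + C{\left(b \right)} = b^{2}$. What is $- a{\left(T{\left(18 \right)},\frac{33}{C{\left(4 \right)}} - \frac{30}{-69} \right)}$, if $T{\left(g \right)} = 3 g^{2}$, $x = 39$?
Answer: $- \frac{4276960}{89401} \approx -47.84$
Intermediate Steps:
$C{\left(b \right)} = -3 + b^{2}$
$a{\left(n,O \right)} = 39 + O^{2}$ ($a{\left(n,O \right)} = O O + 39 = O^{2} + 39 = 39 + O^{2}$)
$- a{\left(T{\left(18 \right)},\frac{33}{C{\left(4 \right)}} - \frac{30}{-69} \right)} = - (39 + \left(\frac{33}{-3 + 4^{2}} - \frac{30}{-69}\right)^{2}) = - (39 + \left(\frac{33}{-3 + 16} - - \frac{10}{23}\right)^{2}) = - (39 + \left(\frac{33}{13} + \frac{10}{23}\right)^{2}) = - (39 + \left(\frac{889}{299}\right)^{2}) = - (39 + \frac{790321}{89401}) = \left(-1\right) \frac{4276960}{89401} = - \frac{4276960}{89401}$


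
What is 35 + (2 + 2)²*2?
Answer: 67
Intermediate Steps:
35 + (2 + 2)²*2 = 35 + 4²*2 = 35 + 16*2 = 35 + 32 = 67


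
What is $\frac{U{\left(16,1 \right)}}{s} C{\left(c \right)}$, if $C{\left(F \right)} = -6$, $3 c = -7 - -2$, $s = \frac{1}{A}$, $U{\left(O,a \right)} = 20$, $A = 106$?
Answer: $-12720$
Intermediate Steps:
$s = \frac{1}{106} \approx 0.009434$
$c = - \frac{5}{3}$ ($c = \frac{-7 - -2}{3} = \frac{-7 + 2}{3} = \frac{1}{3} \left(-5\right) = - \frac{5}{3} \approx -1.6667$)
$\frac{U{\left(16,1 \right)}}{s} C{\left(c \right)} = 20 \frac{1}{\frac{1}{106}} \left(-6\right) = 20 \cdot 106 \left(-6\right) = 2120 \left(-6\right) = -12720$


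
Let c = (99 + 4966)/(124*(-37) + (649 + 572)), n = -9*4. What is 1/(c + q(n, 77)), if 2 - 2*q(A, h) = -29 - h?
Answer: 3367/176753 ≈ 0.019049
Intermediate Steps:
n = -36
q(A, h) = 31/2 + h/2 (q(A, h) = 1 - (-29 - h)/2 = 1 + (29/2 + h/2) = 31/2 + h/2)
c = -5065/3367 (c = 5065/(-4588 + 1221) = 5065/(-3367) = 5065*(-1/3367) = -5065/3367 ≈ -1.5043)
1/(c + q(n, 77)) = 1/(-5065/3367 + (31/2 + (1/2)*77)) = 1/(-5065/3367 + (31/2 + 77/2)) = 1/(-5065/3367 + 54) = 1/(176753/3367) = 3367/176753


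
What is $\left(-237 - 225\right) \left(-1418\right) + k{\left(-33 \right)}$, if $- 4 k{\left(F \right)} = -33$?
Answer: $\frac{2620497}{4} \approx 6.5512 \cdot 10^{5}$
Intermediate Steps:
$k{\left(F \right)} = \frac{33}{4}$ ($k{\left(F \right)} = \left(- \frac{1}{4}\right) \left(-33\right) = \frac{33}{4}$)
$\left(-237 - 225\right) \left(-1418\right) + k{\left(-33 \right)} = \left(-237 - 225\right) \left(-1418\right) + \frac{33}{4} = \left(-462\right) \left(-1418\right) + \frac{33}{4} = 655116 + \frac{33}{4} = \frac{2620497}{4}$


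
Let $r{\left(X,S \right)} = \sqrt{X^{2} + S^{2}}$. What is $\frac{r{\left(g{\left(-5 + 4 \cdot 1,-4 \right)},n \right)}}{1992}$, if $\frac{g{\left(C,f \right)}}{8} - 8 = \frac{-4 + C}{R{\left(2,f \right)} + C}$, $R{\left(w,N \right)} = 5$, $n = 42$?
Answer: $\frac{\sqrt{130}}{332} \approx 0.034343$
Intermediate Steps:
$g{\left(C,f \right)} = 64 + \frac{8 \left(-4 + C\right)}{5 + C}$ ($g{\left(C,f \right)} = 64 + 8 \frac{-4 + C}{5 + C} = 64 + \frac{8 \left(-4 + C\right)}{5 + C}$)
$r{\left(X,S \right)} = \sqrt{S^{2} + X^{2}}$
$\frac{r{\left(g{\left(-5 + 4 \cdot 1,-4 \right)},n \right)}}{1992} = \frac{\sqrt{42^{2} + \left(\frac{72 \left(4 + \left(-5 + 4 \cdot 1\right)\right)}{5 + \left(-5 + 4 \cdot 1\right)}\right)^{2}}}{1992} = \sqrt{1764 + \left(\frac{72 \left(4 + \left(-5 + 4\right)\right)}{5 + \left(-5 + 4\right)}\right)^{2}} \cdot \frac{1}{1992} = \sqrt{1764 + \left(\frac{72 \left(4 - 1\right)}{5 - 1}\right)^{2}} \cdot \frac{1}{1992} = \sqrt{1764 + \left(72 \cdot \frac{1}{4} \cdot 3\right)^{2}} \cdot \frac{1}{1992} = \sqrt{1764 + 54^{2}} \cdot \frac{1}{1992} = \sqrt{1764 + 2916} \cdot \frac{1}{1992} = \sqrt{4680} \cdot \frac{1}{1992} = 6 \sqrt{130} \cdot \frac{1}{1992} = \frac{\sqrt{130}}{332}$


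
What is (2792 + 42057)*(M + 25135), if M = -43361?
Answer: -817417874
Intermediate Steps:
(2792 + 42057)*(M + 25135) = (2792 + 42057)*(-43361 + 25135) = 44849*(-18226) = -817417874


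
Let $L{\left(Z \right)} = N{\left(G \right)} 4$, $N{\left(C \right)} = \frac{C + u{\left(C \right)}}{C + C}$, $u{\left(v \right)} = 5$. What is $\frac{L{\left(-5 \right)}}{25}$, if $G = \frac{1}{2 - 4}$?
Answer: $- \frac{18}{25} \approx -0.72$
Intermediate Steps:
$G = - \frac{1}{2}$ ($G = \frac{1}{-2} = - \frac{1}{2} \approx -0.5$)
$N{\left(C \right)} = \frac{5 + C}{2 C}$ ($N{\left(C \right)} = \frac{C + 5}{C + C} = \frac{5 + C}{2 C}$)
$L{\left(Z \right)} = -18$ ($L{\left(Z \right)} = \frac{5 - \frac{1}{2}}{2 \left(- \frac{1}{2}\right)} 4 = \frac{1}{2} \left(-2\right) \frac{9}{2} \cdot 4 = \left(- \frac{9}{2}\right) 4 = -18$)
$\frac{L{\left(-5 \right)}}{25} = - \frac{18}{25}$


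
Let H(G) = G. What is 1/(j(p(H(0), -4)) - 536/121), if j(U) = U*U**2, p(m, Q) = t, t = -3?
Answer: -121/3803 ≈ -0.031817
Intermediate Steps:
p(m, Q) = -3
j(U) = U**3
1/(j(p(H(0), -4)) - 536/121) = 1/((-3)**3 - 536/121) = 1/(-27 - 536*1/121) = 1/(-27 - 536/121) = 1/(-3803/121) = -121/3803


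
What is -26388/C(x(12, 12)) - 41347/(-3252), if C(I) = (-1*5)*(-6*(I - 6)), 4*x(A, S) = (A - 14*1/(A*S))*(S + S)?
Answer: -9340577/12764100 ≈ -0.73178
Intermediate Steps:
x(A, S) = S*(A - 14/(A*S))/2 (x(A, S) = ((A - 14*1/(A*S))*(S + S))/4 = ((A - 14/(A*S))*(2*S))/4 = (2*S*(A - 14/(A*S)))/4 = S*(A - 14/(A*S))/2)
C(I) = -180 + 30*I (C(I) = -(-30)*(-6 + I) = -5*(36 - 6*I) = -180 + 30*I)
-26388/C(x(12, 12)) - 41347/(-3252) = -26388/(-180 + 30*(-7/12 + (½)*12*12)) - 41347/(-3252) = -26388/(-180 + 30*(-7*1/12 + 72)) - 41347*(-1/3252) = -26388/(-180 + 30*(-7/12 + 72)) + 41347/3252 = -26388/(-180 + 30*(857/12)) + 41347/3252 = -26388/(-180 + 4285/2) + 41347/3252 = -26388/3925/2 + 41347/3252 = -26388*2/3925 + 41347/3252 = -52776/3925 + 41347/3252 = -9340577/12764100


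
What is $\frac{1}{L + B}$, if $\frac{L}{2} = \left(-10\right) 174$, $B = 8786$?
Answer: $\frac{1}{5306} \approx 0.00018847$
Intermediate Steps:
$L = -3480$ ($L = 2 \left(\left(-10\right) 174\right) = 2 \left(-1740\right) = -3480$)
$\frac{1}{L + B} = \frac{1}{-3480 + 8786} = \frac{1}{5306}$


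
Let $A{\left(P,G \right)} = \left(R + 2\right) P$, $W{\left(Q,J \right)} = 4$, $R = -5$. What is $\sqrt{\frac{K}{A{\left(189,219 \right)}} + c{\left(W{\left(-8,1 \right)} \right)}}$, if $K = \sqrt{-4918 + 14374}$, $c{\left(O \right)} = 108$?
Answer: $\frac{2 \sqrt{107163 - 7 \sqrt{591}}}{63} \approx 10.384$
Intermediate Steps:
$A{\left(P,G \right)} = - 3 P$ ($A{\left(P,G \right)} = \left(-5 + 2\right) P = - 3 P$)
$K = 4 \sqrt{591}$ ($K = \sqrt{9456} = 4 \sqrt{591} \approx 97.242$)
$\sqrt{\frac{K}{A{\left(189,219 \right)}} + c{\left(W{\left(-8,1 \right)} \right)}} = \sqrt{\frac{4 \sqrt{591}}{\left(-3\right) 189} + 108} = \sqrt{\frac{4 \sqrt{591}}{-567} + 108} = \sqrt{4 \sqrt{591} \left(- \frac{1}{567}\right) + 108} = \sqrt{- \frac{4 \sqrt{591}}{567} + 108} = \sqrt{108 - \frac{4 \sqrt{591}}{567}}$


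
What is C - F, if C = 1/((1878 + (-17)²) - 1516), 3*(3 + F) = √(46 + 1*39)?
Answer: 1954/651 - √85/3 ≈ -0.071645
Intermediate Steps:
F = -3 + √85/3 (F = -3 + √(46 + 1*39)/3 = -3 + √(46 + 39)/3 = -3 + √85/3 ≈ 0.073182)
C = 1/651 (C = 1/((1878 + 289) - 1516) = 1/(2167 - 1516) = 1/651 ≈ 0.0015361)
C - F = 1/651 - (-3 + √85/3) = 1/651 + (3 - √85/3) = 1954/651 - √85/3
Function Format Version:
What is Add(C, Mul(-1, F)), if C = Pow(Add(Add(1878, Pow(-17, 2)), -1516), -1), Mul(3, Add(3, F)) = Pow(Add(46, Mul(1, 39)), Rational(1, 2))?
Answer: Add(Rational(1954, 651), Mul(Rational(-1, 3), Pow(85, Rational(1, 2)))) ≈ -0.071645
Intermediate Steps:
F = Add(-3, Mul(Rational(1, 3), Pow(85, Rational(1, 2)))) (F = Add(-3, Mul(Rational(1, 3), Pow(Add(46, Mul(1, 39)), Rational(1, 2)))) = Add(-3, Mul(Rational(1, 3), Pow(Add(46, 39), Rational(1, 2)))) = Add(-3, Mul(Rational(1, 3), Pow(85, Rational(1, 2)))) ≈ 0.073182)
C = Rational(1, 651) (C = Pow(Add(Add(1878, 289), -1516), -1) = Pow(Add(2167, -1516), -1) = Pow(651, -1) = Rational(1, 651) ≈ 0.0015361)
Add(C, Mul(-1, F)) = Add(Rational(1, 651), Mul(-1, Add(-3, Mul(Rational(1, 3), Pow(85, Rational(1, 2)))))) = Add(Rational(1, 651), Add(3, Mul(Rational(-1, 3), Pow(85, Rational(1, 2))))) = Add(Rational(1954, 651), Mul(Rational(-1, 3), Pow(85, Rational(1, 2))))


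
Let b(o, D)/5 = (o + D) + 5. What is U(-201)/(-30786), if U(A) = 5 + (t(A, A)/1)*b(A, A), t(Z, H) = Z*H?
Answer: 40097990/15393 ≈ 2604.9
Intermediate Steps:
b(o, D) = 25 + 5*D + 5*o (b(o, D) = 5*((o + D) + 5) = 5*((D + o) + 5) = 5*(5 + D + o) = 25 + 5*D + 5*o)
t(Z, H) = H*Z
U(A) = 5 + A²*(25 + 10*A) (U(A) = 5 + ((A*A)/1)*(25 + 5*A + 5*A) = 5 + (A²*1)*(25 + 10*A) = 5 + A²*(25 + 10*A))
U(-201)/(-30786) = (5 + 5*(-201)²*(5 + 2*(-201)))/(-30786) = (5 + 5*40401*(5 - 402))*(-1/30786) = (5 + 5*40401*(-397))*(-1/30786) = (5 - 80195985)*(-1/30786) = -80195980*(-1/30786) = 40097990/15393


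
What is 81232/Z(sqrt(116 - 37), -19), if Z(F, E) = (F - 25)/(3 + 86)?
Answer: -90370600/273 - 3614824*sqrt(79)/273 ≈ -4.4872e+5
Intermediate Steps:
Z(F, E) = -25/89 + F/89 (Z(F, E) = (-25 + F)/89 = (-25 + F)*(1/89) = -25/89 + F/89)
81232/Z(sqrt(116 - 37), -19) = 81232/(-25/89 + sqrt(116 - 37)/89) = 81232/(-25/89 + sqrt(79)/89)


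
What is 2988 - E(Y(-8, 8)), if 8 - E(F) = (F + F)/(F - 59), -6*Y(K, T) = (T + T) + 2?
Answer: 92383/31 ≈ 2980.1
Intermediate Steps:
Y(K, T) = -⅓ - T/3 (Y(K, T) = -((T + T) + 2)/6 = -(2*T + 2)/6 = -(2 + 2*T)/6 = -⅓ - T/3)
E(F) = 8 - 2*F/(-59 + F) (E(F) = 8 - (F + F)/(F - 59) = 8 - 2*F/(-59 + F))
2988 - E(Y(-8, 8)) = 2988 - 2*(-236 + 3*(-⅓ - ⅓*8))/(-59 + (-⅓ - ⅓*8)) = 2988 - 2*(-236 + 3*(-⅓ - 8/3))/(-59 + (-⅓ - 8/3)) = 2988 - 2*(-236 + 3*(-3))/(-59 - 3) = 2988 - 2*(-236 - 9)/(-62) = 2988 - 2*(-1)*(-245)/62 = 2988 - 1*245/31 = 2988 - 245/31 = 92383/31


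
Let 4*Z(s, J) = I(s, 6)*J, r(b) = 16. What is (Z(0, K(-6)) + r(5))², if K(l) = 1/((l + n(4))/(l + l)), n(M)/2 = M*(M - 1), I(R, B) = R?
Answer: 256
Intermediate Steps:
n(M) = 2*M*(-1 + M) (n(M) = 2*(M*(M - 1)) = 2*(M*(-1 + M)) = 2*M*(-1 + M))
K(l) = 2*l/(24 + l) (K(l) = 1/((l + 2*4*(-1 + 4))/(l + l)) = 1/((l + 2*4*3)/((2*l))) = 1/((l + 24)*(1/(2*l))) = 1/((24 + l)*(1/(2*l))) = 1/((24 + l)/(2*l)) = 2*l/(24 + l))
Z(s, J) = J*s/4 (Z(s, J) = (s*J)/4 = (J*s)/4 = J*s/4)
(Z(0, K(-6)) + r(5))² = ((¼)*(2*(-6)/(24 - 6))*0 + 16)² = ((¼)*(2*(-6)/18)*0 + 16)² = ((¼)*(2*(-6)*(1/18))*0 + 16)² = ((¼)*(-⅔)*0 + 16)² = (0 + 16)² = 16² = 256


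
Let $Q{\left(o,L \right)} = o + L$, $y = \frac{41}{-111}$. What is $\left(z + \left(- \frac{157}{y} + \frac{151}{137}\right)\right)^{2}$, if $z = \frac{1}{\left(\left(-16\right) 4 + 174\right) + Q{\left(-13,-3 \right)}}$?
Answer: $\frac{50630614805675529}{278781888004} \approx 1.8161 \cdot 10^{5}$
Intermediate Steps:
$y = - \frac{41}{111}$ ($y = 41 \left(- \frac{1}{111}\right) = - \frac{41}{111} \approx -0.36937$)
$Q{\left(o,L \right)} = L + o$
$z = \frac{1}{94}$ ($z = \frac{1}{\left(\left(-16\right) 4 + 174\right) - 16} = \frac{1}{\left(-64 + 174\right) - 16} = \frac{1}{110 - 16} = \frac{1}{94} \approx 0.010638$)
$\left(z + \left(- \frac{157}{y} + \frac{151}{137}\right)\right)^{2} = \left(\frac{1}{94} + \left(- \frac{157}{- \frac{41}{111}} + \frac{151}{137}\right)\right)^{2} = \left(\frac{1}{94} + \left(\left(-157\right) \left(- \frac{111}{41}\right) + 151 \cdot \frac{1}{137}\right)\right)^{2} = \left(\frac{1}{94} + \left(\frac{17427}{41} + \frac{151}{137}\right)\right)^{2} = \left(\frac{1}{94} + \frac{2393690}{5617}\right)^{2} = \left(\frac{225012477}{527998}\right)^{2} = \frac{50630614805675529}{278781888004}$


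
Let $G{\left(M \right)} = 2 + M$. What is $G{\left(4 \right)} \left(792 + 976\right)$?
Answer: $10608$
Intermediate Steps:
$G{\left(4 \right)} \left(792 + 976\right) = \left(2 + 4\right) \left(792 + 976\right) = 6 \cdot 1768 = 10608$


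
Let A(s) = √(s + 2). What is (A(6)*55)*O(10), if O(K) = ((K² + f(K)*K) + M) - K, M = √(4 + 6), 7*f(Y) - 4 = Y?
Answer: 110*√2*(110 + √10) ≈ 17604.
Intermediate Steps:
f(Y) = 4/7 + Y/7
M = √10 ≈ 3.1623
A(s) = √(2 + s)
O(K) = √10 + K² - K + K*(4/7 + K/7) (O(K) = ((K² + (4/7 + K/7)*K) + √10) - K = ((K² + K*(4/7 + K/7)) + √10) - K = (√10 + K² + K*(4/7 + K/7)) - K = √10 + K² - K + K*(4/7 + K/7))
(A(6)*55)*O(10) = (√(2 + 6)*55)*(√10 - 3/7*10 + (8/7)*10²) = (√8*55)*(√10 - 30/7 + (8/7)*100) = ((2*√2)*55)*(√10 - 30/7 + 800/7) = (110*√2)*(110 + √10) = 110*√2*(110 + √10)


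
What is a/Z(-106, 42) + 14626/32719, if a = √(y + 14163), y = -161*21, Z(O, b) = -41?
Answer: 14626/32719 - 3*√1198/41 ≈ -2.0856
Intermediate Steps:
y = -3381
a = 3*√1198 (a = √(-3381 + 14163) = √10782 = 3*√1198 ≈ 103.84)
a/Z(-106, 42) + 14626/32719 = (3*√1198)/(-41) + 14626/32719 = (3*√1198)*(-1/41) + 14626*(1/32719) = -3*√1198/41 + 14626/32719 = 14626/32719 - 3*√1198/41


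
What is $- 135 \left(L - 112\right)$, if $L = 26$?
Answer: $11610$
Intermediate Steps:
$- 135 \left(L - 112\right) = - 135 \left(26 - 112\right) = \left(-135\right) \left(-86\right) = 11610$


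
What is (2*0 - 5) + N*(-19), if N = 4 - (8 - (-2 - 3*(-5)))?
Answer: -176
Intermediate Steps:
N = 9 (N = 4 - (8 - (-2 + 15)) = 4 - (8 - 1*13) = 4 - (8 - 13) = 4 - 1*(-5) = 4 + 5 = 9)
(2*0 - 5) + N*(-19) = (2*0 - 5) + 9*(-19) = (0 - 5) - 171 = -5 - 171 = -176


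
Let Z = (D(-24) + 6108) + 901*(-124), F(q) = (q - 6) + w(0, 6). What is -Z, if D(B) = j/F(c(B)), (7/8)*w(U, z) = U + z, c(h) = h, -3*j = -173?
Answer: 51330587/486 ≈ 1.0562e+5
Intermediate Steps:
j = 173/3 (j = -⅓*(-173) = 173/3 ≈ 57.667)
w(U, z) = 8*U/7 + 8*z/7 (w(U, z) = 8*(U + z)/7 = 8*U/7 + 8*z/7)
F(q) = 6/7 + q (F(q) = (q - 6) + ((8/7)*0 + (8/7)*6) = (-6 + q) + (0 + 48/7) = (-6 + q) + 48/7 = 6/7 + q)
D(B) = 173/(3*(6/7 + B))
Z = -51330587/486 (Z = (1211/(3*(6 + 7*(-24))) + 6108) + 901*(-124) = (1211/(3*(6 - 168)) + 6108) - 111724 = ((1211/3)/(-162) + 6108) - 111724 = ((1211/3)*(-1/162) + 6108) - 111724 = (-1211/486 + 6108) - 111724 = 2967277/486 - 111724 = -51330587/486 ≈ -1.0562e+5)
-Z = -1*(-51330587/486) = 51330587/486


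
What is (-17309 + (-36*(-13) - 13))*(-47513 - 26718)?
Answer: 1251089274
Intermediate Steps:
(-17309 + (-36*(-13) - 13))*(-47513 - 26718) = (-17309 + (468 - 13))*(-74231) = (-17309 + 455)*(-74231) = -16854*(-74231) = 1251089274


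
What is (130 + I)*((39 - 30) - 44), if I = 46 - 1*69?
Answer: -3745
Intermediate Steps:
I = -23 (I = 46 - 69 = -23)
(130 + I)*((39 - 30) - 44) = (130 - 23)*((39 - 30) - 44) = 107*(9 - 44) = 107*(-35) = -3745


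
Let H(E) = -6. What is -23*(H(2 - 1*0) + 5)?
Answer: 23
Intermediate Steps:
-23*(H(2 - 1*0) + 5) = -23*(-6 + 5) = -23*(-1) = 23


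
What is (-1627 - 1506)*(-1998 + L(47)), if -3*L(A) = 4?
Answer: 18791734/3 ≈ 6.2639e+6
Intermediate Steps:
L(A) = -4/3 (L(A) = -⅓*4 = -4/3)
(-1627 - 1506)*(-1998 + L(47)) = (-1627 - 1506)*(-1998 - 4/3) = -3133*(-5998/3) = 18791734/3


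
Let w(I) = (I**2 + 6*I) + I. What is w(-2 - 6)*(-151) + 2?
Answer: -1206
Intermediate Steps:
w(I) = I**2 + 7*I
w(-2 - 6)*(-151) + 2 = ((-2 - 6)*(7 + (-2 - 6)))*(-151) + 2 = -8*(7 - 8)*(-151) + 2 = -8*(-1)*(-151) + 2 = 8*(-151) + 2 = -1208 + 2 = -1206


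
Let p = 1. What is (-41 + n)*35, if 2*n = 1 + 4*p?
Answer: -2695/2 ≈ -1347.5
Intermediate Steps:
n = 5/2 (n = (1 + 4*1)/2 = (1 + 4)/2 = (1/2)*5 = 5/2 ≈ 2.5000)
(-41 + n)*35 = (-41 + 5/2)*35 = -77/2*35 = -2695/2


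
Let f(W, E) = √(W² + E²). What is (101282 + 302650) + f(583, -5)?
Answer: 403932 + √339914 ≈ 4.0452e+5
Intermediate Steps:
f(W, E) = √(E² + W²)
(101282 + 302650) + f(583, -5) = (101282 + 302650) + √((-5)² + 583²) = 403932 + √(25 + 339889) = 403932 + √339914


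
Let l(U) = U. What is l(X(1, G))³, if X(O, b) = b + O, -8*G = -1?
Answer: 729/512 ≈ 1.4238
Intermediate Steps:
G = ⅛ (G = -⅛*(-1) = ⅛ ≈ 0.12500)
X(O, b) = O + b
l(X(1, G))³ = (1 + ⅛)³ = (9/8)³ = 729/512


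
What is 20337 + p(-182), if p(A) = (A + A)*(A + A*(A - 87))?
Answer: -17734127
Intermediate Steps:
p(A) = 2*A*(A + A*(-87 + A)) (p(A) = (2*A)*(A + A*(-87 + A)) = 2*A*(A + A*(-87 + A)))
20337 + p(-182) = 20337 + 2*(-182)²*(-86 - 182) = 20337 + 2*33124*(-268) = 20337 - 17754464 = -17734127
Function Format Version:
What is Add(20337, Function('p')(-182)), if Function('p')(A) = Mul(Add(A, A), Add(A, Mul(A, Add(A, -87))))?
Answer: -17734127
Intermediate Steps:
Function('p')(A) = Mul(2, A, Add(A, Mul(A, Add(-87, A)))) (Function('p')(A) = Mul(Mul(2, A), Add(A, Mul(A, Add(-87, A)))) = Mul(2, A, Add(A, Mul(A, Add(-87, A)))))
Add(20337, Function('p')(-182)) = Add(20337, Mul(2, Pow(-182, 2), Add(-86, -182))) = Add(20337, Mul(2, 33124, -268)) = Add(20337, -17754464) = -17734127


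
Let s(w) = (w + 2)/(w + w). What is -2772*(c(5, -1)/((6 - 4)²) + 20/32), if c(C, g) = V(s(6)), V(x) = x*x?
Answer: -4081/2 ≈ -2040.5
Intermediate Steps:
s(w) = (2 + w)/(2*w) (s(w) = (2 + w)/((2*w)) = (2 + w)*(1/(2*w)) = (2 + w)/(2*w))
V(x) = x²
c(C, g) = 4/9 (c(C, g) = ((½)*(2 + 6)/6)² = ((½)*(⅙)*8)² = (⅔)² = 4/9)
-2772*(c(5, -1)/((6 - 4)²) + 20/32) = -2772*(4/(9*((6 - 4)²)) + 20/32) = -2772*(4/(9*(2²)) + 20*(1/32)) = -2772*((4/9)/4 + 5/8) = -2772*((4/9)*(¼) + 5/8) = -2772*(⅑ + 5/8) = -2772*53/72 = -4081/2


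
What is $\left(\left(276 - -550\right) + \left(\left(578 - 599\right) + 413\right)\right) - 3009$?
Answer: $-1791$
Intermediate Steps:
$\left(\left(276 - -550\right) + \left(\left(578 - 599\right) + 413\right)\right) - 3009 = \left(\left(276 + 550\right) + \left(-21 + 413\right)\right) - 3009 = \left(826 + 392\right) - 3009 = 1218 - 3009 = -1791$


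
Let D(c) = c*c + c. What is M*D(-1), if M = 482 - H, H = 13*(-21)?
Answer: 0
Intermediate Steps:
H = -273
M = 755 (M = 482 - 1*(-273) = 482 + 273 = 755)
D(c) = c + c² (D(c) = c² + c = c + c²)
M*D(-1) = 755*(-(1 - 1)) = 755*(-1*0) = 755*0 = 0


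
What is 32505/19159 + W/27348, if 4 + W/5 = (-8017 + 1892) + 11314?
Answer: 1385643815/523960332 ≈ 2.6446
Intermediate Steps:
W = 25925 (W = -20 + 5*((-8017 + 1892) + 11314) = -20 + 5*(-6125 + 11314) = -20 + 5*5189 = -20 + 25945 = 25925)
32505/19159 + W/27348 = 32505/19159 + 25925/27348 = 1385643815/523960332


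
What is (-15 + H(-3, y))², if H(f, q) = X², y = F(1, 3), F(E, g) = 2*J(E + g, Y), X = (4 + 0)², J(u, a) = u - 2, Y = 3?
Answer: 58081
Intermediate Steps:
J(u, a) = -2 + u
X = 16 (X = 4² = 16)
F(E, g) = -4 + 2*E + 2*g (F(E, g) = 2*(-2 + (E + g)) = 2*(-2 + E + g) = -4 + 2*E + 2*g)
y = 4 (y = -4 + 2*1 + 2*3 = -4 + 2 + 6 = 4)
H(f, q) = 256 (H(f, q) = 16² = 256)
(-15 + H(-3, y))² = (-15 + 256)² = 241² = 58081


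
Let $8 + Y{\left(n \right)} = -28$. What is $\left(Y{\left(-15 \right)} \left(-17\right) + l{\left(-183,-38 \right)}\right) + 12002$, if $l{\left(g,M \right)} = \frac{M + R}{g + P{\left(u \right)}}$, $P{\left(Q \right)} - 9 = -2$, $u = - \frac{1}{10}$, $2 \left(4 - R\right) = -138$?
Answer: $\frac{2220029}{176} \approx 12614.0$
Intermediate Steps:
$R = 73$ ($R = 4 - -69 = 4 + 69 = 73$)
$Y{\left(n \right)} = -36$ ($Y{\left(n \right)} = -8 - 28 = -36$)
$u = - \frac{1}{10}$ ($u = \left(-1\right) \frac{1}{10} = - \frac{1}{10} \approx -0.1$)
$P{\left(Q \right)} = 7$ ($P{\left(Q \right)} = 9 - 2 = 7$)
$l{\left(g,M \right)} = \frac{73 + M}{7 + g}$ ($l{\left(g,M \right)} = \frac{M + 73}{g + 7} = \frac{73 + M}{7 + g}$)
$\left(Y{\left(-15 \right)} \left(-17\right) + l{\left(-183,-38 \right)}\right) + 12002 = \left(\left(-36\right) \left(-17\right) + \frac{73 - 38}{7 - 183}\right) + 12002 = \left(612 + \frac{1}{-176} \cdot 35\right) + 12002 = \left(612 - \frac{35}{176}\right) + 12002 = \frac{107677}{176} + 12002 = \frac{2220029}{176}$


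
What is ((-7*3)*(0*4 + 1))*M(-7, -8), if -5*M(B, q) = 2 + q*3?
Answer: -462/5 ≈ -92.400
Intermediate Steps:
M(B, q) = -2/5 - 3*q/5 (M(B, q) = -(2 + q*3)/5 = -(2 + 3*q)/5 = -2/5 - 3*q/5)
((-7*3)*(0*4 + 1))*M(-7, -8) = ((-7*3)*(0*4 + 1))*(-2/5 - 3/5*(-8)) = (-21*(0 + 1))*(-2/5 + 24/5) = -21*1*(22/5) = -21*22/5 = -462/5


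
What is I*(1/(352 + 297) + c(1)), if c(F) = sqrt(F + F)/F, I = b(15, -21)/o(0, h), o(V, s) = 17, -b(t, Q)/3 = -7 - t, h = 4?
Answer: 6/1003 + 66*sqrt(2)/17 ≈ 5.4965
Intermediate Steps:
b(t, Q) = 21 + 3*t (b(t, Q) = -3*(-7 - t) = 21 + 3*t)
I = 66/17 (I = (21 + 3*15)/17 = (21 + 45)*(1/17) = 66*(1/17) = 66/17 ≈ 3.8824)
c(F) = sqrt(2)/sqrt(F) (c(F) = sqrt(2*F)/F = (sqrt(2)*sqrt(F))/F = sqrt(2)/sqrt(F))
I*(1/(352 + 297) + c(1)) = 66*(1/(352 + 297) + sqrt(2)/sqrt(1))/17 = 66*(1/649 + sqrt(2)*1)/17 = 66*(1/649 + sqrt(2))/17 = 6/1003 + 66*sqrt(2)/17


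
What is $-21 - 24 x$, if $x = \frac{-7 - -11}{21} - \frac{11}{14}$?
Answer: $- \frac{47}{7} \approx -6.7143$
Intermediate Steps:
$x = - \frac{25}{42}$ ($x = \left(-7 + 11\right) \frac{1}{21} - \frac{11}{14} = 4 \cdot \frac{1}{21} - \frac{11}{14} = \frac{4}{21} - \frac{11}{14} = - \frac{25}{42} \approx -0.59524$)
$-21 - 24 x = -21 - - \frac{100}{7} = -21 + \frac{100}{7} = - \frac{47}{7}$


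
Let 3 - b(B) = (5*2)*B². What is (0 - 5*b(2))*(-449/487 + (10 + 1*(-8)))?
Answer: 97125/487 ≈ 199.44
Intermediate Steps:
b(B) = 3 - 10*B² (b(B) = 3 - 5*2*B² = 3 - 10*B²)
(0 - 5*b(2))*(-449/487 + (10 + 1*(-8))) = (0 - 5*(3 - 10*2²))*(-449/487 + (10 + 1*(-8))) = (0 - 5*(3 - 10*4))*(-449*1/487 + (10 - 8)) = (0 - 5*(3 - 40))*(-449/487 + 2) = (0 - 5*(-37))*(525/487) = (0 + 185)*(525/487) = 185*(525/487) = 97125/487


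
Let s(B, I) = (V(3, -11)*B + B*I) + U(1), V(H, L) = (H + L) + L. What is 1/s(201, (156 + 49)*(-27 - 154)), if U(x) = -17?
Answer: -1/7461941 ≈ -1.3401e-7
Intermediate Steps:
V(H, L) = H + 2*L
s(B, I) = -17 - 19*B + B*I (s(B, I) = ((3 + 2*(-11))*B + B*I) - 17 = ((3 - 22)*B + B*I) - 17 = (-19*B + B*I) - 17 = -17 - 19*B + B*I)
1/s(201, (156 + 49)*(-27 - 154)) = 1/(-17 - 19*201 + 201*((156 + 49)*(-27 - 154))) = 1/(-17 - 3819 + 201*(205*(-181))) = 1/(-17 - 3819 + 201*(-37105)) = 1/(-17 - 3819 - 7458105) = 1/(-7461941) = -1/7461941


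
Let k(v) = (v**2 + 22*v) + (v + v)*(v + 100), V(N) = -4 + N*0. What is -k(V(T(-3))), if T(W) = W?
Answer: 840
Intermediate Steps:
V(N) = -4 (V(N) = -4 + 0 = -4)
k(v) = v**2 + 22*v + 2*v*(100 + v) (k(v) = (v**2 + 22*v) + (2*v)*(100 + v) = (v**2 + 22*v) + 2*v*(100 + v) = v**2 + 22*v + 2*v*(100 + v))
-k(V(T(-3))) = -3*(-4)*(74 - 4) = -3*(-4)*70 = -1*(-840) = 840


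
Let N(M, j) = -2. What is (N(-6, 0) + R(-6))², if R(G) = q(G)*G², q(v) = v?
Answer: 47524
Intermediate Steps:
R(G) = G³ (R(G) = G*G² = G³)
(N(-6, 0) + R(-6))² = (-2 + (-6)³)² = (-2 - 216)² = (-218)² = 47524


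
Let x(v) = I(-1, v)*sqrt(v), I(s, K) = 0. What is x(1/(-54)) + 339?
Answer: 339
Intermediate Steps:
x(v) = 0 (x(v) = 0*sqrt(v) = 0)
x(1/(-54)) + 339 = 0 + 339 = 339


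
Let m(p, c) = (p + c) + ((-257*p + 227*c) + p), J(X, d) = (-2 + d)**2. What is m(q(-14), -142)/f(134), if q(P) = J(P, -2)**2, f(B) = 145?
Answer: -97656/145 ≈ -673.49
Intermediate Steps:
q(P) = 256 (q(P) = ((-2 - 2)**2)**2 = ((-4)**2)**2 = 16**2 = 256)
m(p, c) = -255*p + 228*c (m(p, c) = (c + p) + (-256*p + 227*c) = -255*p + 228*c)
m(q(-14), -142)/f(134) = (-255*256 + 228*(-142))/145 = (-65280 - 32376)*(1/145) = -97656*1/145 = -97656/145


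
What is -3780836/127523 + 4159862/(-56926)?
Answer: -372852975981/3629687149 ≈ -102.72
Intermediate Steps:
-3780836/127523 + 4159862/(-56926) = -3780836*1/127523 + 4159862*(-1/56926) = -3780836/127523 - 2079931/28463 = -372852975981/3629687149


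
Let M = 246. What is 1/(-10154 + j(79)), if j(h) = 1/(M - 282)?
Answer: -36/365545 ≈ -9.8483e-5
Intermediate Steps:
j(h) = -1/36 (j(h) = 1/(246 - 282) = 1/(-36) = -1/36)
1/(-10154 + j(79)) = 1/(-10154 - 1/36) = 1/(-365545/36) = -36/365545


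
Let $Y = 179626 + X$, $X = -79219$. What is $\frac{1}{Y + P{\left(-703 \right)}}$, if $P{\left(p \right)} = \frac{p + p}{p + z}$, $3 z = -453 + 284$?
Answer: $\frac{1139}{114365682} \approx 9.9593 \cdot 10^{-6}$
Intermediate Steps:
$z = - \frac{169}{3}$ ($z = \frac{-453 + 284}{3} = \frac{1}{3} \left(-169\right) = - \frac{169}{3} \approx -56.333$)
$Y = 100407$ ($Y = 179626 - 79219 = 100407$)
$P{\left(p \right)} = \frac{2 p}{- \frac{169}{3} + p}$ ($P{\left(p \right)} = \frac{p + p}{p - \frac{169}{3}} = \frac{2 p}{- \frac{169}{3} + p}$)
$\frac{1}{Y + P{\left(-703 \right)}} = \frac{1}{100407 + 6 \left(-703\right) \frac{1}{-169 + 3 \left(-703\right)}} = \frac{1}{100407 + 6 \left(-703\right) \frac{1}{-169 - 2109}} = \frac{1}{100407 + 6 \left(-703\right) \frac{1}{-2278}} = \frac{1}{100407 + 6 \left(-703\right) \left(- \frac{1}{2278}\right)} = \frac{1}{100407 + \frac{2109}{1139}} = \frac{1}{\frac{114365682}{1139}} = \frac{1139}{114365682}$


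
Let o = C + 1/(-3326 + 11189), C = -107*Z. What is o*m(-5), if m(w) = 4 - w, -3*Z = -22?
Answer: -18509499/2621 ≈ -7062.0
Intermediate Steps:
Z = 22/3 (Z = -⅓*(-22) = 22/3 ≈ 7.3333)
C = -2354/3 (C = -107*22/3 = -2354/3 ≈ -784.67)
o = -2056611/2621 (o = -2354/3 + 1/(-3326 + 11189) = -2354/3 + 1/7863 = -2056611/2621 ≈ -784.67)
o*m(-5) = -2056611*(4 - 1*(-5))/2621 = -2056611*(4 + 5)/2621 = -2056611/2621*9 = -18509499/2621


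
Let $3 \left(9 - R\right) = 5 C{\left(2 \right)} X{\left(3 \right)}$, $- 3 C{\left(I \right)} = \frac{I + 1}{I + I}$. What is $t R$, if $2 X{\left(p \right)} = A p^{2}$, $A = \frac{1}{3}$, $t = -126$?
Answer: $- \frac{4851}{4} \approx -1212.8$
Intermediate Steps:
$A = \frac{1}{3} \approx 0.33333$
$C{\left(I \right)} = - \frac{1 + I}{6 I}$ ($C{\left(I \right)} = - \frac{\left(I + 1\right) \frac{1}{I + I}}{3} = - \frac{\left(1 + I\right) \frac{1}{2 I}}{3} = - \frac{\frac{1}{2} \frac{1}{I} \left(1 + I\right)}{3} = - \frac{1 + I}{6 I}$)
$X{\left(p \right)} = \frac{p^{2}}{6}$ ($X{\left(p \right)} = \frac{\frac{1}{3} p^{2}}{2} = \frac{p^{2}}{6}$)
$R = \frac{77}{8}$ ($R = 9 - \frac{5 \frac{-1 - 2}{6 \cdot 2} \frac{3^{2}}{6}}{3} = 9 - \frac{5 \cdot \frac{1}{6} \cdot \frac{1}{2} \left(-1 - 2\right) \frac{1}{6} \cdot 9}{3} = 9 - \frac{5 \cdot \frac{1}{6} \cdot \frac{1}{2} \left(-3\right) \frac{3}{2}}{3} = 9 - \frac{5 \left(- \frac{1}{4}\right) \frac{3}{2}}{3} = 9 - \frac{\left(- \frac{5}{4}\right) \frac{3}{2}}{3} = 9 - - \frac{5}{8} = 9 + \frac{5}{8} = \frac{77}{8} \approx 9.625$)
$t R = \left(-126\right) \frac{77}{8} = - \frac{4851}{4}$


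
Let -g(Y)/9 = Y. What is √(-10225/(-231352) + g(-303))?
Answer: √301573607662/10516 ≈ 52.221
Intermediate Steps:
g(Y) = -9*Y
√(-10225/(-231352) + g(-303)) = √(-10225/(-231352) - 9*(-303)) = √(-10225*(-1/231352) + 2727) = √(10225/231352 + 2727) = √(630907129/231352) = √301573607662/10516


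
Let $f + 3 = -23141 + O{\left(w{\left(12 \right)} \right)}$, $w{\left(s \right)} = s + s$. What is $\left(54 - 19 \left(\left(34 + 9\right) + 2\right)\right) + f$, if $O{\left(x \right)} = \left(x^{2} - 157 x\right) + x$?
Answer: $-27113$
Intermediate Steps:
$w{\left(s \right)} = 2 s$
$O{\left(x \right)} = x^{2} - 156 x$
$f = -26312$ ($f = -3 - \left(23141 - 2 \cdot 12 \left(-156 + 2 \cdot 12\right)\right) = -3 - \left(23141 - 24 \left(-156 + 24\right)\right) = -3 + \left(-23141 + 24 \left(-132\right)\right) = -3 - 26309 = -26312$)
$\left(54 - 19 \left(\left(34 + 9\right) + 2\right)\right) + f = \left(54 - 19 \left(\left(34 + 9\right) + 2\right)\right) - 26312 = \left(54 - 19 \left(43 + 2\right)\right) - 26312 = \left(54 - 855\right) - 26312 = -801 - 26312 = -27113$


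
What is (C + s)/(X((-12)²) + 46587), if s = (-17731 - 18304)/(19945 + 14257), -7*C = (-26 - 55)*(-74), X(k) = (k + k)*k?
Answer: -29322719/3011793918 ≈ -0.0097360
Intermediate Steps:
X(k) = 2*k² (X(k) = (2*k)*k = 2*k²)
C = -5994/7 (C = -(-26 - 55)*(-74)/7 = -(-81)*(-74)/7 = -⅐*5994 = -5994/7 ≈ -856.29)
s = -36035/34202 ≈ -1.0536
(C + s)/(X((-12)²) + 46587) = (-5994/7 - 36035/34202)/(2*((-12)²)² + 46587) = -29322719/(34202*(2*144² + 46587)) = -29322719/(34202*(2*20736 + 46587)) = -29322719/(34202*(41472 + 46587)) = -29322719/34202/88059 = -29322719/34202*1/88059 = -29322719/3011793918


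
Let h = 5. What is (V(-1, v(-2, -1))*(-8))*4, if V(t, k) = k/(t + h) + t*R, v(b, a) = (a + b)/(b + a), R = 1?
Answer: 24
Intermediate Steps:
v(b, a) = 1 (v(b, a) = (a + b)/(a + b) = 1)
V(t, k) = t + k/(5 + t) (V(t, k) = k/(t + 5) + t*1 = k/(5 + t) + t = t + k/(5 + t))
(V(-1, v(-2, -1))*(-8))*4 = (((1 + (-1)**2 + 5*(-1))/(5 - 1))*(-8))*4 = (((1 + 1 - 5)/4)*(-8))*4 = (((1/4)*(-3))*(-8))*4 = -3/4*(-8)*4 = 6*4 = 24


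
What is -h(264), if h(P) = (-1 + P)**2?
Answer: -69169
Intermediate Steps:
-h(264) = -(-1 + 264)**2 = -1*263**2 = -1*69169 = -69169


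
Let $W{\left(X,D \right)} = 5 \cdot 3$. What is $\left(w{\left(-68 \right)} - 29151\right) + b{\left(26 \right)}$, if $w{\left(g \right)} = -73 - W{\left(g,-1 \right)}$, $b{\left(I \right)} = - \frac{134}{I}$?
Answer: $- \frac{380174}{13} \approx -29244.0$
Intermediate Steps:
$W{\left(X,D \right)} = 15$
$w{\left(g \right)} = -88$ ($w{\left(g \right)} = -73 - 15 = -88$)
$\left(w{\left(-68 \right)} - 29151\right) + b{\left(26 \right)} = \left(-88 - 29151\right) - \frac{134}{26} = -29239 - \frac{67}{13} = - \frac{380174}{13}$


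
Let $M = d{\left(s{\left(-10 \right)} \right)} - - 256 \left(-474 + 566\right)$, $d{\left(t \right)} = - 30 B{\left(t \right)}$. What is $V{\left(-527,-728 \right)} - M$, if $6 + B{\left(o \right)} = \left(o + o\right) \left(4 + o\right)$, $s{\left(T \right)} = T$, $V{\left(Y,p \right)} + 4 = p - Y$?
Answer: $-20337$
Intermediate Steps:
$V{\left(Y,p \right)} = -4 + p - Y$ ($V{\left(Y,p \right)} = -4 - \left(Y - p\right) = -4 + p - Y$)
$B{\left(o \right)} = -6 + 2 o \left(4 + o\right)$ ($B{\left(o \right)} = -6 + \left(o + o\right) \left(4 + o\right) = -6 + 2 o \left(4 + o\right)$)
$d{\left(t \right)} = 180 - 240 t - 60 t^{2}$ ($d{\left(t \right)} = - 30 \left(-6 + 2 t^{2} + 8 t\right) = 180 - 240 t - 60 t^{2}$)
$M = 20132$ ($M = \left(180 - -2400 - 60 \left(-10\right)^{2}\right) - - 256 \left(-474 + 566\right) = \left(180 + 2400 - 6000\right) - \left(-256\right) 92 = \left(180 + 2400 - 6000\right) - -23552 = -3420 + 23552 = 20132$)
$V{\left(-527,-728 \right)} - M = \left(-4 - 728 - -527\right) - 20132 = \left(-4 - 728 + 527\right) - 20132 = -205 - 20132 = -20337$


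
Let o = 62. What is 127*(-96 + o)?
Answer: -4318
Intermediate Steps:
127*(-96 + o) = 127*(-96 + 62) = 127*(-34) = -4318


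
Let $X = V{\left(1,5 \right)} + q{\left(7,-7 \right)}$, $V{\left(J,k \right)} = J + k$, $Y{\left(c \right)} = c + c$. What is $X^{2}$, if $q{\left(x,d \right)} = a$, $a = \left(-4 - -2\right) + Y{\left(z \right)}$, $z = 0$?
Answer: $16$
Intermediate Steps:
$Y{\left(c \right)} = 2 c$
$a = -2$ ($a = \left(-4 - -2\right) + 2 \cdot 0 = \left(-4 + 2\right) + 0 = -2 + 0 = -2$)
$q{\left(x,d \right)} = -2$
$X = 4$ ($X = \left(1 + 5\right) - 2 = 6 - 2 = 4$)
$X^{2} = 4^{2} = 16$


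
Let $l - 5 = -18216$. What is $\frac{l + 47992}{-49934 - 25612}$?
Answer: $- \frac{1103}{2798} \approx -0.39421$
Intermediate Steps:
$l = -18211$ ($l = 5 - 18216 = -18211$)
$\frac{l + 47992}{-49934 - 25612} = \frac{-18211 + 47992}{-49934 - 25612} = \frac{29781}{-75546} = 29781 \left(- \frac{1}{75546}\right) = - \frac{1103}{2798}$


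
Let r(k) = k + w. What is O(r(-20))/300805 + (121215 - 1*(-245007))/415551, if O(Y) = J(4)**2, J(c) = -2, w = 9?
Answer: 36721023638/41666606185 ≈ 0.88131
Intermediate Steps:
r(k) = 9 + k (r(k) = k + 9 = 9 + k)
O(Y) = 4 (O(Y) = (-2)**2 = 4)
O(r(-20))/300805 + (121215 - 1*(-245007))/415551 = 4/300805 + (121215 - 1*(-245007))/415551 = 4*(1/300805) + (121215 + 245007)*(1/415551) = 4/300805 + 366222*(1/415551) = 4/300805 + 122074/138517 = 36721023638/41666606185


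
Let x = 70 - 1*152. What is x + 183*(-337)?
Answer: -61753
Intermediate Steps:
x = -82 (x = 70 - 152 = -82)
x + 183*(-337) = -82 + 183*(-337) = -82 - 61671 = -61753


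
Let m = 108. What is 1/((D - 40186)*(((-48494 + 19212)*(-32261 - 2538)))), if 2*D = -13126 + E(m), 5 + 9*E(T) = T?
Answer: -9/428676003247261 ≈ -2.0995e-14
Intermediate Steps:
E(T) = -5/9 + T/9
D = -118031/18 (D = (-13126 + (-5/9 + (1/9)*108))/2 = (-13126 + (-5/9 + 12))/2 = (-13126 + 103/9)/2 = (1/2)*(-118031/9) = -118031/18 ≈ -6557.3)
1/((D - 40186)*(((-48494 + 19212)*(-32261 - 2538)))) = 1/((-118031/18 - 40186)*(((-48494 + 19212)*(-32261 - 2538)))) = 1/((-841379/18)*((-29282*(-34799)))) = -18/841379/1018984318 = -18/841379*1/1018984318 = -9/428676003247261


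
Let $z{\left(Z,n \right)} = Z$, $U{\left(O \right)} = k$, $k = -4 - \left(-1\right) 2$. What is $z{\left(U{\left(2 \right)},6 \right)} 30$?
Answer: $-60$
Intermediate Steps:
$k = -2$ ($k = -4 - -2 = -4 + 2 = -2$)
$U{\left(O \right)} = -2$
$z{\left(U{\left(2 \right)},6 \right)} 30 = \left(-2\right) 30 = -60$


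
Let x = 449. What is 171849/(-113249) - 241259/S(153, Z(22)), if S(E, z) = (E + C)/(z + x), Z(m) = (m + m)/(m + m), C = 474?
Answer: -4098386990091/23669041 ≈ -1.7315e+5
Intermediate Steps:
Z(m) = 1 (Z(m) = (2*m)/((2*m)) = (2*m)*(1/(2*m)) = 1)
S(E, z) = (474 + E)/(449 + z) (S(E, z) = (E + 474)/(z + 449) = (474 + E)/(449 + z))
171849/(-113249) - 241259/S(153, Z(22)) = 171849/(-113249) - 241259*(449 + 1)/(474 + 153) = 171849*(-1/113249) - 241259/(627/450) = -171849/113249 - 241259/((1/450)*627) = -171849/113249 - 241259/209/150 = -171849/113249 - 241259*150/209 = -171849/113249 - 36188850/209 = -4098386990091/23669041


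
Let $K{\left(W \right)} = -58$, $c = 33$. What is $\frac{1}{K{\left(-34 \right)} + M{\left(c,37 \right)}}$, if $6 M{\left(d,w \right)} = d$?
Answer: $- \frac{2}{105} \approx -0.019048$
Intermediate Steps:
$M{\left(d,w \right)} = \frac{d}{6}$
$\frac{1}{K{\left(-34 \right)} + M{\left(c,37 \right)}} = \frac{1}{-58 + \frac{1}{6} \cdot 33} = \frac{1}{-58 + \frac{11}{2}} = \frac{1}{- \frac{105}{2}} = - \frac{2}{105}$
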